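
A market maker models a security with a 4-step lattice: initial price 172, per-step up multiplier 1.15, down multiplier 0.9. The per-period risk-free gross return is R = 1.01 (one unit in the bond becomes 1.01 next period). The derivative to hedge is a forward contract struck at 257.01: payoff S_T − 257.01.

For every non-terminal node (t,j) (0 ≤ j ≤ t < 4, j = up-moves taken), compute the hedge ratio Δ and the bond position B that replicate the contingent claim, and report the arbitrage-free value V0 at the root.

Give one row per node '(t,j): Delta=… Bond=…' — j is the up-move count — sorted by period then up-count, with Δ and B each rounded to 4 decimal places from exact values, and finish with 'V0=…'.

(0,0): Delta=1.0000 Bond=-246.9816
(1,0): Delta=1.0000 Bond=-249.4514
(1,1): Delta=1.0000 Bond=-249.4514
(2,0): Delta=1.0000 Bond=-251.9459
(2,1): Delta=1.0000 Bond=-251.9459
(2,2): Delta=1.0000 Bond=-251.9459
(3,0): Delta=1.0000 Bond=-254.4653
(3,1): Delta=1.0000 Bond=-254.4653
(3,2): Delta=1.0000 Bond=-254.4653
(3,3): Delta=1.0000 Bond=-254.4653
V0=-74.9816

Since d<R<u, set p* = (R−d)/(u−d) = 0.4400; price each node as the discounted p*-expectation of its children.
Terminal payoffs: V(4,0)=-144.1608, V(4,1)=-112.8138, V(4,2)=-72.7593, V(4,3)=-21.5786, V(4,4)=43.8191
Node (3,0) S=125.3880: V=(p*·-112.8138+(1−p*)·-144.1608)/1.01=-129.0773; Δ=(-112.8138−-144.1608)/(144.1962−112.8492)=1.0000; B=V−Δ·S=-254.4653
Node (3,1) S=160.2180: V=(p*·-72.7593+(1−p*)·-112.8138)/1.01=-94.2473; Δ=(-72.7593−-112.8138)/(184.2507−144.1962)=1.0000; B=V−Δ·S=-254.4653
Node (3,2) S=204.7230: V=(p*·-21.5786+(1−p*)·-72.7593)/1.01=-49.7423; Δ=(-21.5786−-72.7593)/(235.4314−184.2507)=1.0000; B=V−Δ·S=-254.4653
Node (3,3) S=261.5905: V=(p*·43.8191+(1−p*)·-21.5786)/1.01=7.1252; Δ=(43.8191−-21.5786)/(300.8291−235.4314)=1.0000; B=V−Δ·S=-254.4653
Node (2,0) S=139.3200: V=(p*·-94.2473+(1−p*)·-129.0773)/1.01=-112.6259; Δ=(-94.2473−-129.0773)/(160.2180−125.3880)=1.0000; B=V−Δ·S=-251.9459
Node (2,1) S=178.0200: V=(p*·-49.7423+(1−p*)·-94.2473)/1.01=-73.9259; Δ=(-49.7423−-94.2473)/(204.7230−160.2180)=1.0000; B=V−Δ·S=-251.9459
Node (2,2) S=227.4700: V=(p*·7.1252+(1−p*)·-49.7423)/1.01=-24.4759; Δ=(7.1252−-49.7423)/(261.5905−204.7230)=1.0000; B=V−Δ·S=-251.9459
Node (1,0) S=154.8000: V=(p*·-73.9259+(1−p*)·-112.6259)/1.01=-94.6514; Δ=(-73.9259−-112.6259)/(178.0200−139.3200)=1.0000; B=V−Δ·S=-249.4514
Node (1,1) S=197.8000: V=(p*·-24.4759+(1−p*)·-73.9259)/1.01=-51.6514; Δ=(-24.4759−-73.9259)/(227.4700−178.0200)=1.0000; B=V−Δ·S=-249.4514
Node (0,0) S=172.0000: V=(p*·-51.6514+(1−p*)·-94.6514)/1.01=-74.9816; Δ=(-51.6514−-94.6514)/(197.8000−154.8000)=1.0000; B=V−Δ·S=-246.9816
Root portfolio cost Δ·172+B reproduces V0=-74.9816.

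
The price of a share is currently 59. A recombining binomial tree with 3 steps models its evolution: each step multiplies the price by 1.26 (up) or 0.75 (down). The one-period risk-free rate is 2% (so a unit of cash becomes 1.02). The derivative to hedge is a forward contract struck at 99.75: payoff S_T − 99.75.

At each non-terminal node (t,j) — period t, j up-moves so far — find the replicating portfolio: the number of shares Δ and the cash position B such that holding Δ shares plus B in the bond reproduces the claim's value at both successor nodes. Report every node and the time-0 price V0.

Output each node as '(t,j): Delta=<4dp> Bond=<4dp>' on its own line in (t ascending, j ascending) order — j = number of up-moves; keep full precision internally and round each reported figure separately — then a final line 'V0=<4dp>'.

No-arbitrage ⇒ martingale measure with p* = (R−d)/(u−d) = 0.5294.
Payoff layer (t=3): V(3,0)=-74.8594, V(3,1)=-57.9337, V(3,2)=-29.4987, V(3,3)=18.2722
(2,0): S=33.1875. Δ = (V_up−V_dn)/(S_up−S_dn) = (-57.9337−-74.8594)/(41.8163−24.8906) = 1.0000. V = [p*·-57.9337 + (1−p*)·-74.8594]/1.02 = -64.6066. B = V − Δ·S = -97.7941.
(2,1): S=55.7550. Δ = (V_up−V_dn)/(S_up−S_dn) = (-29.4987−-57.9337)/(70.2513−41.8163) = 1.0000. V = [p*·-29.4987 + (1−p*)·-57.9337]/1.02 = -42.0391. B = V − Δ·S = -97.7941.
(2,2): S=93.6684. Δ = (V_up−V_dn)/(S_up−S_dn) = (18.2722−-29.4987)/(118.0222−70.2513) = 1.0000. V = [p*·18.2722 + (1−p*)·-29.4987]/1.02 = -4.1257. B = V − Δ·S = -97.7941.
(1,0): S=44.2500. Δ = (V_up−V_dn)/(S_up−S_dn) = (-42.0391−-64.6066)/(55.7550−33.1875) = 1.0000. V = [p*·-42.0391 + (1−p*)·-64.6066]/1.02 = -51.6266. B = V − Δ·S = -95.8766.
(1,1): S=74.3400. Δ = (V_up−V_dn)/(S_up−S_dn) = (-4.1257−-42.0391)/(93.6684−55.7550) = 1.0000. V = [p*·-4.1257 + (1−p*)·-42.0391]/1.02 = -21.5366. B = V − Δ·S = -95.8766.
(0,0): S=59.0000. Δ = (V_up−V_dn)/(S_up−S_dn) = (-21.5366−-51.6266)/(74.3400−44.2500) = 1.0000. V = [p*·-21.5366 + (1−p*)·-51.6266]/1.02 = -34.9967. B = V − Δ·S = -93.9967.
Self-financing check: at every node Δ·S+B equals the discounted successor values.

(0,0): Delta=1.0000 Bond=-93.9967
(1,0): Delta=1.0000 Bond=-95.8766
(1,1): Delta=1.0000 Bond=-95.8766
(2,0): Delta=1.0000 Bond=-97.7941
(2,1): Delta=1.0000 Bond=-97.7941
(2,2): Delta=1.0000 Bond=-97.7941
V0=-34.9967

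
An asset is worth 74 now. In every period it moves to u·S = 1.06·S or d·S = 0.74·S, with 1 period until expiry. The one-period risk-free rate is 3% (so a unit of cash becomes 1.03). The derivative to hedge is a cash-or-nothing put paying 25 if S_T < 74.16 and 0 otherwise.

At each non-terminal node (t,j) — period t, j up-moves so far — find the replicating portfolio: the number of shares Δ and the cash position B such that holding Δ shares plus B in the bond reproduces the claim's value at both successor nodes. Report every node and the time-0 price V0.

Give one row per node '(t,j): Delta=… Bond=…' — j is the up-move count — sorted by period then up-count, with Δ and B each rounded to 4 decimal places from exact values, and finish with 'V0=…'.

(0,0): Delta=-1.0557 Bond=80.4005
V0=2.2755

Risk-neutral probability p* = (R−d)/(u−d) = (1.03−0.74)/(1.06−0.74) = 0.9062.
Payoff layer (t=1): V(1,0)=25.0000, V(1,1)=0.0000
  t=0,j=0: stock 74.0000 → up 78.4400 (V=0.0000), down 54.7600 (V=25.0000). Price 2.2755; hedge Δ=-1.0557, bond B=80.4005.
Each (Δ,B) replicates both successor values, so the strategy is self-financing and V0 is arbitrage-free.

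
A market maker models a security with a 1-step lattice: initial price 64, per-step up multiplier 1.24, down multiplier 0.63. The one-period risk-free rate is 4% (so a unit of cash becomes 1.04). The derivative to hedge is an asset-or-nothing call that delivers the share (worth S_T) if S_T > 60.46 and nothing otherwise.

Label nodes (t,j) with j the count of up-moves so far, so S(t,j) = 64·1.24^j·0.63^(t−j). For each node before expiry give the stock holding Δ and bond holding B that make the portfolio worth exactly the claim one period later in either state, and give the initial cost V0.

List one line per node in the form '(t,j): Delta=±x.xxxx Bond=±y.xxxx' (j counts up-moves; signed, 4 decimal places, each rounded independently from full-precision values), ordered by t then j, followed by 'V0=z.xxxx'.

Risk-neutral probability p* = (R−d)/(u−d) = (1.04−0.63)/(1.24−0.63) = 0.6721.
Payoff layer (t=1): V(1,0)=0.0000, V(1,1)=79.3600
  t=0,j=0: stock 64.0000 → up 79.3600 (V=79.3600), down 40.3200 (V=0.0000). Price 51.2888; hedge Δ=2.0328, bond B=-78.8096.
Self-financing check: at every node Δ·S+B equals the discounted successor values.

(0,0): Delta=2.0328 Bond=-78.8096
V0=51.2888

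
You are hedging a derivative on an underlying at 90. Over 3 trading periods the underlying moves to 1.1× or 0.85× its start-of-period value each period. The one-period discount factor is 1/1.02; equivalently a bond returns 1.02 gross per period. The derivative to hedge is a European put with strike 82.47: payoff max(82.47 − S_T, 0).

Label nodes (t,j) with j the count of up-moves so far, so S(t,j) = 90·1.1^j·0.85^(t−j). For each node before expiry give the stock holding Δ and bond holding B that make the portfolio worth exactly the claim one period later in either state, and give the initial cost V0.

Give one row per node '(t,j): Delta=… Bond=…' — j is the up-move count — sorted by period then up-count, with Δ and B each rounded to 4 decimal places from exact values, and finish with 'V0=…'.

(0,0): Delta=-0.2745 Bond=27.7029
(1,0): Delta=-0.6481 Bond=56.8343
(1,1): Delta=-0.1387 Bond=14.8088
(2,0): Delta=-1.0000 Bond=80.8529
(2,1): Delta=-0.5201 Bond=47.2029
(2,2): Delta=0.0000 Bond=0.0000
V0=2.9938

Under the risk-neutral measure, an up-move has probability p* = (R−d)/(u−d) = 0.6800 and values discount at R = 1.02.
Terminal payoffs: V(3,0)=27.1988, V(3,1)=10.9425, V(3,2)=0.0000, V(3,3)=0.0000
Node (2,0) S=65.0250: V=(p*·10.9425+(1−p*)·27.1988)/1.02=15.8279; Δ=(10.9425−27.1988)/(71.5275−55.2712)=-1.0000; B=V−Δ·S=80.8529
Node (2,1) S=84.1500: V=(p*·0.0000+(1−p*)·10.9425)/1.02=3.4329; Δ=(0.0000−10.9425)/(92.5650−71.5275)=-0.5201; B=V−Δ·S=47.2029
Node (2,2) S=108.9000: V=(p*·0.0000+(1−p*)·0.0000)/1.02=0.0000; Δ=(0.0000−0.0000)/(119.7900−92.5650)=0.0000; B=V−Δ·S=0.0000
Node (1,0) S=76.5000: V=(p*·3.4329+(1−p*)·15.8279)/1.02=7.2543; Δ=(3.4329−15.8279)/(84.1500−65.0250)=-0.6481; B=V−Δ·S=56.8343
Node (1,1) S=99.0000: V=(p*·0.0000+(1−p*)·3.4329)/1.02=1.0770; Δ=(0.0000−3.4329)/(108.9000−84.1500)=-0.1387; B=V−Δ·S=14.8088
Node (0,0) S=90.0000: V=(p*·1.0770+(1−p*)·7.2543)/1.02=2.9938; Δ=(1.0770−7.2543)/(99.0000−76.5000)=-0.2745; B=V−Δ·S=27.7029
Each (Δ,B) replicates both successor values, so the strategy is self-financing and V0 is arbitrage-free.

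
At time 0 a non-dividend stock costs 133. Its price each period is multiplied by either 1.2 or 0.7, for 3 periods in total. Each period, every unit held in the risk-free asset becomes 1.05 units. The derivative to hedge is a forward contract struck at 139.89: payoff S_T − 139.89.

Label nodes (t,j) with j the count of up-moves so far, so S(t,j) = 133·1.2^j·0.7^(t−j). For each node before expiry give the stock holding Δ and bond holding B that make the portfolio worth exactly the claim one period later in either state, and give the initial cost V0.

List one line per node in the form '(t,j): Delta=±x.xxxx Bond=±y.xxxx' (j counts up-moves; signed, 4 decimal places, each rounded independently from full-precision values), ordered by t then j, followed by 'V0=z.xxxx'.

(0,0): Delta=1.0000 Bond=-120.8422
(1,0): Delta=1.0000 Bond=-126.8844
(1,1): Delta=1.0000 Bond=-126.8844
(2,0): Delta=1.0000 Bond=-133.2286
(2,1): Delta=1.0000 Bond=-133.2286
(2,2): Delta=1.0000 Bond=-133.2286
V0=12.1578

Under the risk-neutral measure, an up-move has probability p* = (R−d)/(u−d) = 0.7000 and values discount at R = 1.05.
Payoff layer (t=3): V(3,0)=-94.2710, V(3,1)=-61.6860, V(3,2)=-5.8260, V(3,3)=89.9340
Node (2,0) S=65.1700: V=(p*·-61.6860+(1−p*)·-94.2710)/1.05=-68.0586; Δ=(-61.6860−-94.2710)/(78.2040−45.6190)=1.0000; B=V−Δ·S=-133.2286
Node (2,1) S=111.7200: V=(p*·-5.8260+(1−p*)·-61.6860)/1.05=-21.5086; Δ=(-5.8260−-61.6860)/(134.0640−78.2040)=1.0000; B=V−Δ·S=-133.2286
Node (2,2) S=191.5200: V=(p*·89.9340+(1−p*)·-5.8260)/1.05=58.2914; Δ=(89.9340−-5.8260)/(229.8240−134.0640)=1.0000; B=V−Δ·S=-133.2286
Node (1,0) S=93.1000: V=(p*·-21.5086+(1−p*)·-68.0586)/1.05=-33.7844; Δ=(-21.5086−-68.0586)/(111.7200−65.1700)=1.0000; B=V−Δ·S=-126.8844
Node (1,1) S=159.6000: V=(p*·58.2914+(1−p*)·-21.5086)/1.05=32.7156; Δ=(58.2914−-21.5086)/(191.5200−111.7200)=1.0000; B=V−Δ·S=-126.8844
Node (0,0) S=133.0000: V=(p*·32.7156+(1−p*)·-33.7844)/1.05=12.1578; Δ=(32.7156−-33.7844)/(159.6000−93.1000)=1.0000; B=V−Δ·S=-120.8422
The time-0 hedge costs 12.1578, which is the no-arbitrage price.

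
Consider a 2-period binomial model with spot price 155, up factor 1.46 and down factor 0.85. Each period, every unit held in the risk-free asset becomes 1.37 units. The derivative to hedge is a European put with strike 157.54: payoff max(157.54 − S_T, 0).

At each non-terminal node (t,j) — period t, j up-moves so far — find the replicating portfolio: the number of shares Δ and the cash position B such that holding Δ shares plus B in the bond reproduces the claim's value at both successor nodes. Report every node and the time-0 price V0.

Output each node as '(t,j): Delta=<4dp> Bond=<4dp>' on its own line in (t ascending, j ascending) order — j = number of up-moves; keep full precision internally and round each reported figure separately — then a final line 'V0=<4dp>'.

(0,0): Delta=-0.0519 Bond=8.5705
(1,0): Delta=-0.5668 Bond=79.5820
(1,1): Delta=0.0000 Bond=0.0000
V0=0.5283

No-arbitrage ⇒ martingale measure with p* = (R−d)/(u−d) = 0.8525.
At expiry t=2: V(2,0)=45.5525, V(2,1)=0.0000, V(2,2)=0.0000
Node (1,0) S=131.7500: V=(p*·0.0000+(1−p*)·45.5525)/1.37=4.9057; Δ=(0.0000−45.5525)/(192.3550−111.9875)=-0.5668; B=V−Δ·S=79.5820
Node (1,1) S=226.3000: V=(p*·0.0000+(1−p*)·0.0000)/1.37=0.0000; Δ=(0.0000−0.0000)/(330.3980−192.3550)=0.0000; B=V−Δ·S=0.0000
Node (0,0) S=155.0000: V=(p*·0.0000+(1−p*)·4.9057)/1.37=0.5283; Δ=(0.0000−4.9057)/(226.3000−131.7500)=-0.0519; B=V−Δ·S=8.5705
The time-0 hedge costs 0.5283, which is the no-arbitrage price.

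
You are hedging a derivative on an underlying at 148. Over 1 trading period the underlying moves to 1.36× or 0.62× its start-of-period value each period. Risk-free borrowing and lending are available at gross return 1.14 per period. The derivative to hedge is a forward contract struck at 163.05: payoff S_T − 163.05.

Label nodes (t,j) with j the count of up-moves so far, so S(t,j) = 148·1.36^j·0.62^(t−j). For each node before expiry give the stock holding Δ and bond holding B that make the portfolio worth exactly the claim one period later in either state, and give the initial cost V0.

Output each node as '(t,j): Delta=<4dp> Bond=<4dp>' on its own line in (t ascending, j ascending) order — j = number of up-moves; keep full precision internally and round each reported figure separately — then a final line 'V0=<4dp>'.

Since d<R<u, set p* = (R−d)/(u−d) = 0.7027; price each node as the discounted p*-expectation of its children.
Terminal values V(1,·): V(1,0)=-71.2900, V(1,1)=38.2300
Node (0,0) S=148.0000: V=(p*·38.2300+(1−p*)·-71.2900)/1.14=4.9737; Δ=(38.2300−-71.2900)/(201.2800−91.7600)=1.0000; B=V−Δ·S=-143.0263
Self-financing check: at every node Δ·S+B equals the discounted successor values.

(0,0): Delta=1.0000 Bond=-143.0263
V0=4.9737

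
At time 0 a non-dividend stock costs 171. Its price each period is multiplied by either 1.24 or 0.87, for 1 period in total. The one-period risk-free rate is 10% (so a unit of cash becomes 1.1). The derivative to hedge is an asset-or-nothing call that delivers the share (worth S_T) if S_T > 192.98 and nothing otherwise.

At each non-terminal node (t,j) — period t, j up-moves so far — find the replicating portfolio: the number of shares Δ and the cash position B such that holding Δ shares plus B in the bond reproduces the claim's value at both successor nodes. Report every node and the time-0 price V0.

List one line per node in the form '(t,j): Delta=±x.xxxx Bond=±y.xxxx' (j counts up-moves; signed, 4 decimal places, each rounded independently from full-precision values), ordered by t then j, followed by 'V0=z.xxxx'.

(0,0): Delta=3.3514 Bond=-453.2550
V0=119.8260

No-arbitrage ⇒ martingale measure with p* = (R−d)/(u−d) = 0.6216.
Terminal payoffs: V(1,0)=0.0000, V(1,1)=212.0400
Node (0,0) S=171.0000: V=(p*·212.0400+(1−p*)·0.0000)/1.1=119.8260; Δ=(212.0400−0.0000)/(212.0400−148.7700)=3.3514; B=V−Δ·S=-453.2550
Each (Δ,B) replicates both successor values, so the strategy is self-financing and V0 is arbitrage-free.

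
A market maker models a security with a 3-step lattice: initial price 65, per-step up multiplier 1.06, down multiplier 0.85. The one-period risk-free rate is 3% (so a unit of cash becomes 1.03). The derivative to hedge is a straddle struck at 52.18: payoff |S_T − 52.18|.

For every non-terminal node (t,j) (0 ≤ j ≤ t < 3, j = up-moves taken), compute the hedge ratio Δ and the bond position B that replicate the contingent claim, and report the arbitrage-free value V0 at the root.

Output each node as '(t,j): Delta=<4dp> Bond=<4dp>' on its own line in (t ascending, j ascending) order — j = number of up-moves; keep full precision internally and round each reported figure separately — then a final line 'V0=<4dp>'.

(0,0): Delta=0.8910 Bond=-40.3736
(1,0): Delta=0.4200 Bond=-15.5587
(1,1): Delta=0.9540 Bond=-45.9225
(2,0): Delta=-1.0000 Bond=50.6602
(2,1): Delta=0.6098 Bond=-27.1398
(2,2): Delta=1.0000 Bond=-50.6602
V0=17.5438

The replicating-portfolio and risk-neutral prices coincide; use p* = (1.03−0.85)/(1.06−0.85) = 0.8571 for the latter.
Terminal payoffs: V(3,0)=12.2619, V(3,1)=2.3998, V(3,2)=9.8989, V(3,3)=25.2360
(2,0): S=46.9625. Δ = (V_up−V_dn)/(S_up−S_dn) = (2.3998−12.2619)/(49.7802−39.9181) = -1.0000. V = [p*·2.3998 + (1−p*)·12.2619]/1.03 = 3.6977. B = V − Δ·S = 50.6602.
(2,1): S=58.5650. Δ = (V_up−V_dn)/(S_up−S_dn) = (9.8989−2.3998)/(62.0789−49.7803) = 0.6098. V = [p*·9.8989 + (1−p*)·2.3998]/1.03 = 8.5705. B = V − Δ·S = -27.1398.
(2,2): S=73.0340. Δ = (V_up−V_dn)/(S_up−S_dn) = (25.2360−9.8989)/(77.4160−62.0789) = 1.0000. V = [p*·25.2360 + (1−p*)·9.8989]/1.03 = 22.3738. B = V − Δ·S = -50.6602.
(1,0): S=55.2500. Δ = (V_up−V_dn)/(S_up−S_dn) = (8.5705−3.6977)/(58.5650−46.9625) = 0.4200. V = [p*·8.5705 + (1−p*)·3.6977]/1.03 = 7.6450. B = V − Δ·S = -15.5587.
(1,1): S=68.9000. Δ = (V_up−V_dn)/(S_up−S_dn) = (22.3738−8.5705)/(73.0340−58.5650) = 0.9540. V = [p*·22.3738 + (1−p*)·8.5705]/1.03 = 19.8077. B = V − Δ·S = -45.9225.
(0,0): S=65.0000. Δ = (V_up−V_dn)/(S_up−S_dn) = (19.8077−7.6450)/(68.9000−55.2500) = 0.8910. V = [p*·19.8077 + (1−p*)·7.6450]/1.03 = 17.5438. B = V − Δ·S = -40.3736.
The time-0 hedge costs 17.5438, which is the no-arbitrage price.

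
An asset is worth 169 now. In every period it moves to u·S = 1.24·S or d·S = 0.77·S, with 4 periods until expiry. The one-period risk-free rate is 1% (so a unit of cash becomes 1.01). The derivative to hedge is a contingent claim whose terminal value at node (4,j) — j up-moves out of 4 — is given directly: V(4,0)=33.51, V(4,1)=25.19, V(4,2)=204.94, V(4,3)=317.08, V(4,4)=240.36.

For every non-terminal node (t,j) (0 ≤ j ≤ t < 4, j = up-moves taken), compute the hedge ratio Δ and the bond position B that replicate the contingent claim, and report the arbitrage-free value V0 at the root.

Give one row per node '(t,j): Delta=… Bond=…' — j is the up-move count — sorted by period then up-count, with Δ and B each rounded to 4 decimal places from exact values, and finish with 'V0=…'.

No-arbitrage ⇒ martingale measure with p* = (R−d)/(u−d) = 0.5106.
Terminal payoffs: V(4,0)=33.5100, V(4,1)=25.1900, V(4,2)=204.9400, V(4,3)=317.0800, V(4,4)=240.3600
(3,0): S=77.1541. Δ = (V_up−V_dn)/(S_up−S_dn) = (25.1900−33.5100)/(95.6711−59.4086) = -0.2294. V = [p*·25.1900 + (1−p*)·33.5100]/1.01 = 28.9718. B = V − Δ·S = 46.6739.
(3,1): S=124.2481. Δ = (V_up−V_dn)/(S_up−S_dn) = (204.9400−25.1900)/(154.0677−95.6711) = 3.0781. V = [p*·204.9400 + (1−p*)·25.1900]/1.01 = 115.8190. B = V − Δ·S = -266.6278.
(3,2): S=200.0879. Δ = (V_up−V_dn)/(S_up−S_dn) = (317.0800−204.9400)/(248.1090−154.0677) = 1.1925. V = [p*·317.0800 + (1−p*)·204.9400]/1.01 = 259.6069. B = V − Δ·S = 21.0112.
(3,3): S=322.2195. Δ = (V_up−V_dn)/(S_up−S_dn) = (240.3600−317.0800)/(399.5521−248.1090) = -0.5066. V = [p*·240.3600 + (1−p*)·317.0800]/1.01 = 275.1523. B = V − Δ·S = 438.3863.
(2,0): S=100.2001. Δ = (V_up−V_dn)/(S_up−S_dn) = (115.8190−28.9718)/(124.2481−77.1541) = 1.8441. V = [p*·115.8190 + (1−p*)·28.9718]/1.01 = 72.5934. B = V − Δ·S = -112.1880.
(2,1): S=161.3612. Δ = (V_up−V_dn)/(S_up−S_dn) = (259.6069−115.8190)/(200.0879−124.2481) = 1.8959. V = [p*·259.6069 + (1−p*)·115.8190]/1.01 = 187.3689. B = V − Δ·S = -118.5627.
(2,2): S=259.8544. Δ = (V_up−V_dn)/(S_up−S_dn) = (275.1523−259.6069)/(322.2195−200.0879) = 0.1273. V = [p*·275.1523 + (1−p*)·259.6069]/1.01 = 264.8960. B = V − Δ·S = 231.8207.
(1,0): S=130.1300. Δ = (V_up−V_dn)/(S_up−S_dn) = (187.3689−72.5934)/(161.3612−100.2001) = 1.8766. V = [p*·187.3689 + (1−p*)·72.5934]/1.01 = 129.9031. B = V − Δ·S = -114.3002.
(1,1): S=209.5600. Δ = (V_up−V_dn)/(S_up−S_dn) = (264.8960−187.3689)/(259.8544−161.3612) = 0.7871. V = [p*·264.8960 + (1−p*)·187.3689]/1.01 = 224.7101. B = V − Δ·S = 59.7589.
(0,0): S=169.0000. Δ = (V_up−V_dn)/(S_up−S_dn) = (224.7101−129.9031)/(209.5600−130.1300) = 1.1936. V = [p*·224.7101 + (1−p*)·129.9031]/1.01 = 176.5497. B = V − Δ·S = -25.1673.
The time-0 hedge costs 176.5497, which is the no-arbitrage price.

(0,0): Delta=1.1936 Bond=-25.1673
(1,0): Delta=1.8766 Bond=-114.3002
(1,1): Delta=0.7871 Bond=59.7589
(2,0): Delta=1.8441 Bond=-112.1880
(2,1): Delta=1.8959 Bond=-118.5627
(2,2): Delta=0.1273 Bond=231.8207
(3,0): Delta=-0.2294 Bond=46.6739
(3,1): Delta=3.0781 Bond=-266.6278
(3,2): Delta=1.1925 Bond=21.0112
(3,3): Delta=-0.5066 Bond=438.3863
V0=176.5497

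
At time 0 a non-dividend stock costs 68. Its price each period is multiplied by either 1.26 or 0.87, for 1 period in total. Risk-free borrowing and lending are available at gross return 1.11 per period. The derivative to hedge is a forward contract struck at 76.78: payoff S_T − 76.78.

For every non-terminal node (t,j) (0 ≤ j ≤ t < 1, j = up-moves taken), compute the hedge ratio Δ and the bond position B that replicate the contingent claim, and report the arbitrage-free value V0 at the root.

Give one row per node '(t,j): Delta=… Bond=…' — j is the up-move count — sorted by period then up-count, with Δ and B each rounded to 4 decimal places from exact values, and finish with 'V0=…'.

Risk-neutral probability p* = (R−d)/(u−d) = (1.11−0.87)/(1.26−0.87) = 0.6154.
At expiry t=1: V(1,0)=-17.6200, V(1,1)=8.9000
  t=0,j=0: stock 68.0000 → up 85.6800 (V=8.9000), down 59.1600 (V=-17.6200). Price -1.1712; hedge Δ=1.0000, bond B=-69.1712.
Root portfolio cost Δ·68+B reproduces V0=-1.1712.

(0,0): Delta=1.0000 Bond=-69.1712
V0=-1.1712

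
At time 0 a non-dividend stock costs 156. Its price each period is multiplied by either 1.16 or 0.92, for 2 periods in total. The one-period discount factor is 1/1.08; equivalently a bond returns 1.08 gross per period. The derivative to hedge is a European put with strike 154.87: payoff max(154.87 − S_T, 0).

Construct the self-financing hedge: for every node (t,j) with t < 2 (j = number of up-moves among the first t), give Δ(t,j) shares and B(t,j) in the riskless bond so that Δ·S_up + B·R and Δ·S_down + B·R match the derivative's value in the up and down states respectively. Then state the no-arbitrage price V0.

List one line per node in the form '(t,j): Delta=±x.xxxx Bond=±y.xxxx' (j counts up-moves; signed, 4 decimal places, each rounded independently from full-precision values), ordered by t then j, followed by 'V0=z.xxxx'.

(0,0): Delta=-0.1882 Bond=31.5366
(1,0): Delta=-0.6628 Bond=102.1785
(1,1): Delta=0.0000 Bond=0.0000
V0=2.1749

No-arbitrage ⇒ martingale measure with p* = (R−d)/(u−d) = 0.6667.
Terminal payoffs: V(2,0)=22.8316, V(2,1)=0.0000, V(2,2)=0.0000
Node (1,0) S=143.5200: V=(p*·0.0000+(1−p*)·22.8316)/1.08=7.0468; Δ=(0.0000−22.8316)/(166.4832−132.0384)=-0.6628; B=V−Δ·S=102.1785
Node (1,1) S=180.9600: V=(p*·0.0000+(1−p*)·0.0000)/1.08=0.0000; Δ=(0.0000−0.0000)/(209.9136−166.4832)=0.0000; B=V−Δ·S=0.0000
Node (0,0) S=156.0000: V=(p*·0.0000+(1−p*)·7.0468)/1.08=2.1749; Δ=(0.0000−7.0468)/(180.9600−143.5200)=-0.1882; B=V−Δ·S=31.5366
The time-0 hedge costs 2.1749, which is the no-arbitrage price.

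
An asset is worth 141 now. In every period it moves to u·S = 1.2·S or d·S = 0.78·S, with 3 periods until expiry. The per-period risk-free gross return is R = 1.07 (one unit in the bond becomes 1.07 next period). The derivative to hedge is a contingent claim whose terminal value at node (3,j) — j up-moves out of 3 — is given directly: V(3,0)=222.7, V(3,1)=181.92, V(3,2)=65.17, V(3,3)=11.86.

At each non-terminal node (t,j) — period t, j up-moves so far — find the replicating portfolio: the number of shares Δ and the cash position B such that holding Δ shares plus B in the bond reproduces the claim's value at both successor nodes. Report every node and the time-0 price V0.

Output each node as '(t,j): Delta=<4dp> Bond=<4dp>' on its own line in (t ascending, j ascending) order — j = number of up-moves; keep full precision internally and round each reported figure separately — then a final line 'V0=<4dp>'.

Under the risk-neutral measure, an up-move has probability p* = (R−d)/(u−d) = 0.6905 and values discount at R = 1.07.
Payoff layer (t=3): V(3,0)=222.7000, V(3,1)=181.9200, V(3,2)=65.1700, V(3,3)=11.8600
(2,0): S=85.7844. Δ = (V_up−V_dn)/(S_up−S_dn) = (181.9200−222.7000)/(102.9413−66.9118) = -1.1319. V = [p*·181.9200 + (1−p*)·222.7000]/1.07 = 181.8153. B = V − Δ·S = 278.9105.
(2,1): S=131.9760. Δ = (V_up−V_dn)/(S_up−S_dn) = (65.1700−181.9200)/(158.3712−102.9413) = -2.1063. V = [p*·65.1700 + (1−p*)·181.9200]/1.07 = 94.6794. B = V − Δ·S = 372.6555.
(2,2): S=203.0400. Δ = (V_up−V_dn)/(S_up−S_dn) = (11.8600−65.1700)/(243.6480−158.3712) = -0.6251. V = [p*·11.8600 + (1−p*)·65.1700]/1.07 = 26.5053. B = V − Δ·S = 153.4339.
(1,0): S=109.9800. Δ = (V_up−V_dn)/(S_up−S_dn) = (94.6794−181.8153)/(131.9760−85.7844) = -1.8864. V = [p*·94.6794 + (1−p*)·181.8153]/1.07 = 113.6916. B = V − Δ·S = 321.1582.
(1,1): S=169.2000. Δ = (V_up−V_dn)/(S_up−S_dn) = (26.5053−94.6794)/(203.0400−131.9760) = -0.9593. V = [p*·26.5053 + (1−p*)·94.6794]/1.07 = 44.4924. B = V − Δ·S = 206.8114.
(0,0): S=141.0000. Δ = (V_up−V_dn)/(S_up−S_dn) = (44.4924−113.6916)/(169.2000−109.9800) = -1.1685. V = [p*·44.4924 + (1−p*)·113.6916]/1.07 = 61.5992. B = V − Δ·S = 226.3593.
Check: Δ(0,0)·S0 + B(0,0) = 61.5992 = V0.

(0,0): Delta=-1.1685 Bond=226.3593
(1,0): Delta=-1.8864 Bond=321.1582
(1,1): Delta=-0.9593 Bond=206.8114
(2,0): Delta=-1.1319 Bond=278.9105
(2,1): Delta=-2.1063 Bond=372.6555
(2,2): Delta=-0.6251 Bond=153.4339
V0=61.5992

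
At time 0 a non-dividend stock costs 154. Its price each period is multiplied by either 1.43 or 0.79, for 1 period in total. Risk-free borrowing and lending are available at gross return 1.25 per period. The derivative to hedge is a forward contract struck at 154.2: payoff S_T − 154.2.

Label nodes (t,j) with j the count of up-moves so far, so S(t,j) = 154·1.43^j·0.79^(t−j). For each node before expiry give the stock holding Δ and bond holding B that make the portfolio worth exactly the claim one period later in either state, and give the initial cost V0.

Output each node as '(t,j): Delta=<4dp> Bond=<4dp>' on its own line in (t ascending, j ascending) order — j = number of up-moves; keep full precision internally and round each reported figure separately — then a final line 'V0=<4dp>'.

Under the risk-neutral measure, an up-move has probability p* = (R−d)/(u−d) = 0.7188 and values discount at R = 1.25.
Terminal payoffs: V(1,0)=-32.5400, V(1,1)=66.0200
Node (0,0) S=154.0000: V=(p*·66.0200+(1−p*)·-32.5400)/1.25=30.6400; Δ=(66.0200−-32.5400)/(220.2200−121.6600)=1.0000; B=V−Δ·S=-123.3600
The time-0 hedge costs 30.6400, which is the no-arbitrage price.

(0,0): Delta=1.0000 Bond=-123.3600
V0=30.6400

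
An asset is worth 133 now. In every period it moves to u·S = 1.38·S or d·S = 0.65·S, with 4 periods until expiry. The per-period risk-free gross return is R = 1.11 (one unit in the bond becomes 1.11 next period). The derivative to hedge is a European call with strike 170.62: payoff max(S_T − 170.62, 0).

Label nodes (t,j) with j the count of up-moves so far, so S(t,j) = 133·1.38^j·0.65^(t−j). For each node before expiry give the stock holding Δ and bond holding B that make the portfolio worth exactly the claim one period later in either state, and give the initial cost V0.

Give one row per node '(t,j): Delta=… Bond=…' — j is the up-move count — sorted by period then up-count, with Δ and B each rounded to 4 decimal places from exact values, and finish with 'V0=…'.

Under the risk-neutral measure, an up-move has probability p* = (R−d)/(u−d) = 0.6301 and values discount at R = 1.11.
Terminal payoffs: V(4,0)=0.0000, V(4,1)=0.0000, V(4,2)=0.0000, V(4,3)=56.5768, V(4,4)=311.7363
  t=3,j=0: stock 36.5251 → up 50.4047 (V=0.0000), down 23.7413 (V=0.0000). Price 0.0000; hedge Δ=0.0000, bond B=0.0000.
  t=3,j=1: stock 77.5457 → up 107.0130 (V=0.0000), down 50.4047 (V=0.0000). Price 0.0000; hedge Δ=0.0000, bond B=0.0000.
  t=3,j=2: stock 164.6354 → up 227.1968 (V=56.5768), down 107.0130 (V=0.0000). Price 32.1182; hedge Δ=0.4708, bond B=-45.3843.
  t=3,j=3: stock 349.5336 → up 482.3563 (V=311.7363), down 227.1968 (V=56.5768). Price 195.8219; hedge Δ=1.0000, bond B=-153.7117.
  t=2,j=0: stock 56.1925 → up 77.5456 (V=0.0000), down 36.5251 (V=0.0000). Price 0.0000; hedge Δ=0.0000, bond B=0.0000.
  t=2,j=1: stock 119.3010 → up 164.6354 (V=32.1182), down 77.5457 (V=0.0000). Price 18.2332; hedge Δ=0.3688, bond B=-25.7643.
  t=2,j=2: stock 253.2852 → up 349.5336 (V=195.8219), down 164.6354 (V=32.1182). Price 121.8684; hedge Δ=0.8854, bond B=-102.3833.
  t=1,j=0: stock 86.4500 → up 119.3010 (V=18.2332), down 56.1925 (V=0.0000). Price 10.3508; hedge Δ=0.2889, bond B=-14.6262.
  t=1,j=1: stock 183.5400 → up 253.2852 (V=121.8684), down 119.3010 (V=18.2332). Price 75.2591; hedge Δ=0.7735, bond B=-66.7070.
  t=0,j=0: stock 133.0000 → up 183.5400 (V=75.2591), down 86.4500 (V=10.3508). Price 46.1729; hedge Δ=0.6685, bond B=-42.7425.
The time-0 hedge costs 46.1729, which is the no-arbitrage price.

(0,0): Delta=0.6685 Bond=-42.7425
(1,0): Delta=0.2889 Bond=-14.6262
(1,1): Delta=0.7735 Bond=-66.7070
(2,0): Delta=0.0000 Bond=0.0000
(2,1): Delta=0.3688 Bond=-25.7643
(2,2): Delta=0.8854 Bond=-102.3833
(3,0): Delta=0.0000 Bond=0.0000
(3,1): Delta=0.0000 Bond=0.0000
(3,2): Delta=0.4708 Bond=-45.3843
(3,3): Delta=1.0000 Bond=-153.7117
V0=46.1729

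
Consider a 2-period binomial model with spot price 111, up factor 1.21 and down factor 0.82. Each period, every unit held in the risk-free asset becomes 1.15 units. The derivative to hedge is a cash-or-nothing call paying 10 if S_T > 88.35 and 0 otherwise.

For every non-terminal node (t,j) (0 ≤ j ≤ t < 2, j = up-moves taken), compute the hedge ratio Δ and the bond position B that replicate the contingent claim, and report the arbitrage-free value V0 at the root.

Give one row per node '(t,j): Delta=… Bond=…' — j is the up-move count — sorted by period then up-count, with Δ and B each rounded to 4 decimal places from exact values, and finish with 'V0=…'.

(0,0): Delta=0.0309 Bond=3.9522
(1,0): Delta=0.2817 Bond=-18.2832
(1,1): Delta=0.0000 Bond=8.6957
V0=7.3825

Since d<R<u, set p* = (R−d)/(u−d) = 0.8462; price each node as the discounted p*-expectation of its children.
Terminal values V(2,·): V(2,0)=0.0000, V(2,1)=10.0000, V(2,2)=10.0000
Node (1,0) S=91.0200: V=(p*·10.0000+(1−p*)·0.0000)/1.15=7.3579; Δ=(10.0000−0.0000)/(110.1342−74.6364)=0.2817; B=V−Δ·S=-18.2832
Node (1,1) S=134.3100: V=(p*·10.0000+(1−p*)·10.0000)/1.15=8.6957; Δ=(10.0000−10.0000)/(162.5151−110.1342)=0.0000; B=V−Δ·S=8.6957
Node (0,0) S=111.0000: V=(p*·8.6957+(1−p*)·7.3579)/1.15=7.3825; Δ=(8.6957−7.3579)/(134.3100−91.0200)=0.0309; B=V−Δ·S=3.9522
The time-0 hedge costs 7.3825, which is the no-arbitrage price.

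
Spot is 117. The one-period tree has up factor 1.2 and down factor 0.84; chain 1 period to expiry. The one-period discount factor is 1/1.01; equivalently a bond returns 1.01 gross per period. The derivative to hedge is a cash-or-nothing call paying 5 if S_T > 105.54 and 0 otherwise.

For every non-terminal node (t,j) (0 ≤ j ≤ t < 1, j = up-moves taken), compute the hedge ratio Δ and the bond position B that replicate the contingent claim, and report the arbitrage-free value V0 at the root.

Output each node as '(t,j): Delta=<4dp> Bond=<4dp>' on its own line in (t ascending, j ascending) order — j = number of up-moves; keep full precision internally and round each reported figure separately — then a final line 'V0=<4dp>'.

No-arbitrage ⇒ martingale measure with p* = (R−d)/(u−d) = 0.4722.
At expiry t=1: V(1,0)=0.0000, V(1,1)=5.0000
  t=0,j=0: stock 117.0000 → up 140.4000 (V=5.0000), down 98.2800 (V=0.0000). Price 2.3377; hedge Δ=0.1187, bond B=-11.5512.
Each (Δ,B) replicates both successor values, so the strategy is self-financing and V0 is arbitrage-free.

(0,0): Delta=0.1187 Bond=-11.5512
V0=2.3377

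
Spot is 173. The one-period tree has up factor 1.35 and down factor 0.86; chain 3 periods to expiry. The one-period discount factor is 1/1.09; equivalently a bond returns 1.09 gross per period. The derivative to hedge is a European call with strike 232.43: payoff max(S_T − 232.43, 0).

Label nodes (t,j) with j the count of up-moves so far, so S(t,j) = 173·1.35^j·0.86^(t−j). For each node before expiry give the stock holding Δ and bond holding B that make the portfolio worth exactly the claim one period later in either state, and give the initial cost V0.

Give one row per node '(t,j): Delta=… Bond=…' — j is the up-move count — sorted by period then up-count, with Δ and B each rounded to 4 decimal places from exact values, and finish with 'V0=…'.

Since d<R<u, set p* = (R−d)/(u−d) = 0.4694; price each node as the discounted p*-expectation of its children.
At expiry t=3: V(3,0)=0.0000, V(3,1)=0.0000, V(3,2)=38.7215, V(3,3)=193.2149
  t=2,j=0: stock 127.9508 → up 172.7336 (V=0.0000), down 110.0377 (V=0.0000). Price 0.0000; hedge Δ=0.0000, bond B=0.0000.
  t=2,j=1: stock 200.8530 → up 271.1516 (V=38.7215), down 172.7336 (V=0.0000). Price 16.6747; hedge Δ=0.3934, bond B=-62.3489.
  t=2,j=2: stock 315.2925 → up 425.6449 (V=193.2149), down 271.1515 (V=38.7215). Price 102.0540; hedge Δ=1.0000, bond B=-213.2385.
  t=1,j=0: stock 148.7800 → up 200.8530 (V=16.6747), down 127.9508 (V=0.0000). Price 7.1806; hedge Δ=0.2287, bond B=-26.8494.
  t=1,j=1: stock 233.5500 → up 315.2925 (V=102.0540), down 200.8530 (V=16.6747). Price 52.0648; hedge Δ=0.7461, bond B=-122.1786.
  t=0,j=0: stock 173.0000 → up 233.5500 (V=52.0648), down 148.7800 (V=7.1806). Price 25.9163; hedge Δ=0.5295, bond B=-65.6841.
Root portfolio cost Δ·173+B reproduces V0=25.9163.

(0,0): Delta=0.5295 Bond=-65.6841
(1,0): Delta=0.2287 Bond=-26.8494
(1,1): Delta=0.7461 Bond=-122.1786
(2,0): Delta=0.0000 Bond=0.0000
(2,1): Delta=0.3934 Bond=-62.3489
(2,2): Delta=1.0000 Bond=-213.2385
V0=25.9163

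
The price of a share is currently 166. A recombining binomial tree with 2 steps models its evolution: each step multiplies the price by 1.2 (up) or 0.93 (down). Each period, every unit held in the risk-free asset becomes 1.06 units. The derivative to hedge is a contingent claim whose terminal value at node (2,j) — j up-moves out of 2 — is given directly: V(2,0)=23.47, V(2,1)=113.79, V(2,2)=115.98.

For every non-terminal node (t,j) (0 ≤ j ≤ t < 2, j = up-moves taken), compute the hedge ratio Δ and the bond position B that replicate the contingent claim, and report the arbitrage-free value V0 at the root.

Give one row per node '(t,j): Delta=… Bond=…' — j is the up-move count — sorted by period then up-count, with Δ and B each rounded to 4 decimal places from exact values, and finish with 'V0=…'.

Since d<R<u, set p* = (R−d)/(u−d) = 0.4815; price each node as the discounted p*-expectation of its children.
Terminal payoffs: V(2,0)=23.4700, V(2,1)=113.7900, V(2,2)=115.9800
  t=1,j=0: stock 154.3800 → up 185.2560 (V=113.7900), down 143.5734 (V=23.4700). Price 63.1674; hedge Δ=2.1669, bond B=-271.3512.
  t=1,j=1: stock 199.2000 → up 239.0400 (V=115.9800), down 185.2560 (V=113.7900). Price 108.3438; hedge Δ=0.0407, bond B=100.2327.
  t=0,j=0: stock 166.0000 → up 199.2000 (V=108.3438), down 154.3800 (V=63.1674). Price 80.1123; hedge Δ=1.0080, bond B=-87.2079.
Self-financing check: at every node Δ·S+B equals the discounted successor values.

(0,0): Delta=1.0080 Bond=-87.2079
(1,0): Delta=2.1669 Bond=-271.3512
(1,1): Delta=0.0407 Bond=100.2327
V0=80.1123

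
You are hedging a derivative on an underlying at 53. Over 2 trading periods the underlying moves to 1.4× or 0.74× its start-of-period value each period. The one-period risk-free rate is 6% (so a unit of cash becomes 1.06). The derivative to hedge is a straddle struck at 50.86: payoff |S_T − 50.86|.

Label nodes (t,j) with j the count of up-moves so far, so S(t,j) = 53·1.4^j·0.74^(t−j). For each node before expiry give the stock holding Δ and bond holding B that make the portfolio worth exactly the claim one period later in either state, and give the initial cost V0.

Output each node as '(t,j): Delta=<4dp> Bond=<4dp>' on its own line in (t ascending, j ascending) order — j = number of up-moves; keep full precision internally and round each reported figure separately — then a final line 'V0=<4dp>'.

The replicating-portfolio and risk-neutral prices coincide; use p* = (1.06−0.74)/(1.4−0.74) = 0.4848 for the latter.
Terminal payoffs: V(2,0)=21.8372, V(2,1)=4.0480, V(2,2)=53.0200
(1,0): S=39.2200. Δ = (V_up−V_dn)/(S_up−S_dn) = (4.0480−21.8372)/(54.9080−29.0228) = -0.6872. V = [p*·4.0480 + (1−p*)·21.8372]/1.06 = 12.4643. B = V − Δ·S = 39.4176.
(1,1): S=74.2000. Δ = (V_up−V_dn)/(S_up−S_dn) = (53.0200−4.0480)/(103.8800−54.9080) = 1.0000. V = [p*·53.0200 + (1−p*)·4.0480]/1.06 = 26.2189. B = V − Δ·S = -47.9811.
(0,0): S=53.0000. Δ = (V_up−V_dn)/(S_up−S_dn) = (26.2189−12.4643)/(74.2000−39.2200) = 0.3932. V = [p*·26.2189 + (1−p*)·12.4643]/1.06 = 18.0502. B = V − Δ·S = -2.7901.
Self-financing check: at every node Δ·S+B equals the discounted successor values.

(0,0): Delta=0.3932 Bond=-2.7901
(1,0): Delta=-0.6872 Bond=39.4176
(1,1): Delta=1.0000 Bond=-47.9811
V0=18.0502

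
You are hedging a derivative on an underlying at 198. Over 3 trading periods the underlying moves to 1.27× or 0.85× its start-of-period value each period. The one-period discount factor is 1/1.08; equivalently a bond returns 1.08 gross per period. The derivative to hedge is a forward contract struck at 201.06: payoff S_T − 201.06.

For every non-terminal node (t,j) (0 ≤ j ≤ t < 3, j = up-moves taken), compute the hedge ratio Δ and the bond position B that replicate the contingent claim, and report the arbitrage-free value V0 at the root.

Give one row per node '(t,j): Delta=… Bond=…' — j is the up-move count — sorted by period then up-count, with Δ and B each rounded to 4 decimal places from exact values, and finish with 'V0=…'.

Since d<R<u, set p* = (R−d)/(u−d) = 0.5476; price each node as the discounted p*-expectation of its children.
Terminal values V(3,·): V(3,0)=-79.4633, V(3,1)=-19.3802, V(3,2)=70.3911, V(3,3)=204.5198
(2,0): S=143.0550. Δ = (V_up−V_dn)/(S_up−S_dn) = (-19.3802−-79.4633)/(181.6798−121.5967) = 1.0000. V = [p*·-19.3802 + (1−p*)·-79.4633]/1.08 = -43.1117. B = V − Δ·S = -186.1667.
(2,1): S=213.7410. Δ = (V_up−V_dn)/(S_up−S_dn) = (70.3911−-19.3802)/(271.4511−181.6799) = 1.0000. V = [p*·70.3911 + (1−p*)·-19.3802]/1.08 = 27.5743. B = V − Δ·S = -186.1667.
(2,2): S=319.3542. Δ = (V_up−V_dn)/(S_up−S_dn) = (204.5198−70.3911)/(405.5798−271.4511) = 1.0000. V = [p*·204.5198 + (1−p*)·70.3911]/1.08 = 133.1875. B = V − Δ·S = -186.1667.
(1,0): S=168.3000. Δ = (V_up−V_dn)/(S_up−S_dn) = (27.5743−-43.1117)/(213.7410−143.0550) = 1.0000. V = [p*·27.5743 + (1−p*)·-43.1117]/1.08 = -4.0765. B = V − Δ·S = -172.3765.
(1,1): S=251.4600. Δ = (V_up−V_dn)/(S_up−S_dn) = (133.1875−27.5743)/(319.3542−213.7410) = 1.0000. V = [p*·133.1875 + (1−p*)·27.5743]/1.08 = 79.0835. B = V − Δ·S = -172.3765.
(0,0): S=198.0000. Δ = (V_up−V_dn)/(S_up−S_dn) = (79.0835−-4.0765)/(251.4600−168.3000) = 1.0000. V = [p*·79.0835 + (1−p*)·-4.0765]/1.08 = 38.3921. B = V − Δ·S = -159.6079.
The time-0 hedge costs 38.3921, which is the no-arbitrage price.

(0,0): Delta=1.0000 Bond=-159.6079
(1,0): Delta=1.0000 Bond=-172.3765
(1,1): Delta=1.0000 Bond=-172.3765
(2,0): Delta=1.0000 Bond=-186.1667
(2,1): Delta=1.0000 Bond=-186.1667
(2,2): Delta=1.0000 Bond=-186.1667
V0=38.3921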